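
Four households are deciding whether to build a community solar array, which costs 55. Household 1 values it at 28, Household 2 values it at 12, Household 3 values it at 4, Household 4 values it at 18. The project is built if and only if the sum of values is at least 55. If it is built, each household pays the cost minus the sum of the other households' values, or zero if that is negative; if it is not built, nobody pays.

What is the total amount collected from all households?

Total value 62 ≥ cost 55, so it is built.
Household 1: others sum to 34; max(0, 55 - 34) = 21.
Household 2: others sum to 50; max(0, 55 - 50) = 5.
Household 3: others sum to 58; max(0, 55 - 58) = 0.
Household 4: others sum to 44; max(0, 55 - 44) = 11.
Total collected = 21 + 5 + 0 + 11 = 37.

37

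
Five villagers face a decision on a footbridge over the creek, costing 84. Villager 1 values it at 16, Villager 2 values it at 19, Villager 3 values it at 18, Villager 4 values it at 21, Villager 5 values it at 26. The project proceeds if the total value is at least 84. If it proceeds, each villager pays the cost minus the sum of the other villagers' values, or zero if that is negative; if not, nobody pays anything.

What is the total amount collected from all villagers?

Total value 100 ≥ cost 84, so it is built.
Villager 1: others sum to 84; max(0, 84 - 84) = 0.
Villager 2: others sum to 81; max(0, 84 - 81) = 3.
Villager 3: others sum to 82; max(0, 84 - 82) = 2.
Villager 4: others sum to 79; max(0, 84 - 79) = 5.
Villager 5: others sum to 74; max(0, 84 - 74) = 10.
Total collected = 0 + 3 + 2 + 5 + 10 = 20.

20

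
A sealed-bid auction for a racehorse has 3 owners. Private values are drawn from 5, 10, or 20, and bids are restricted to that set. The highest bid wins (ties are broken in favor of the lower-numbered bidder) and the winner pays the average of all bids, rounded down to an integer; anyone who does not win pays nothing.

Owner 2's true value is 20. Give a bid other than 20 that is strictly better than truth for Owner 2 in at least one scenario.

10

Suppose Owner 1 bids 5 and Owner 3 bids 5.
Bid 20: wins, pays 10, utility 20 - 10 = 10.
Bid 10: wins, pays 6, utility 20 - 6 = 14.
So bidding 10 beats truth here (14 > 10).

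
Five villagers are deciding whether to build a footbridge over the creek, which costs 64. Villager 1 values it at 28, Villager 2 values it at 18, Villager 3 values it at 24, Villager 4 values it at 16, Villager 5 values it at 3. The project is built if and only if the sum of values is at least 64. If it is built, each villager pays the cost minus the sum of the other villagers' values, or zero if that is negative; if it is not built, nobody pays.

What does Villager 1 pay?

3

Total value 89 ≥ cost 64, so the project is built.
The other villagers' values sum to 61.
Cost minus that sum is 64 - 61 = 3.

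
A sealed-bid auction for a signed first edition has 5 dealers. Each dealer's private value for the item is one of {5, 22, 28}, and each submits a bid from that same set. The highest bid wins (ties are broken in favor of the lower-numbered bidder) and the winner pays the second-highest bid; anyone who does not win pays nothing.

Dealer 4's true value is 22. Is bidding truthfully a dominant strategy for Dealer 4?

Yes

Check each profile of the others' bids and compare truth against every alternative bid.
Others bid (5, 5, 5, 5): truth gives 17, best alternative gives 17.
Others bid (5, 5, 5, 22): truth gives 0, best alternative gives 0.
Others bid (5, 5, 5, 28): truth gives 0, best alternative gives 0.
Others bid (5, 5, 22, 5): truth gives 0, best alternative gives 0.
Others bid (5, 5, 22, 22): truth gives 0, best alternative gives 0.
Others bid (5, 5, 22, 28): truth gives 0, best alternative gives 0.
(Remaining 75 profiles checked similarly; truth is weakly best in each.)
In every case the truthful bid is at least as good as any alternative, so it is a dominant strategy.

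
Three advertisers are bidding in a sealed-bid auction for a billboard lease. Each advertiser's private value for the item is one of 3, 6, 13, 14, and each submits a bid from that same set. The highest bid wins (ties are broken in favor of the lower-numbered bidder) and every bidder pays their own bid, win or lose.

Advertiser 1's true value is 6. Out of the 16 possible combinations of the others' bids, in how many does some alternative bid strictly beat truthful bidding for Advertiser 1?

13

Others bid (3, 3): truth gives 0; bid 3 gives 3 > 0. Violating.
Others bid (3, 13): truth gives -6; bid 3 gives -3 > -6. Violating.
Others bid (3, 14): truth gives -6; bid 3 gives -3 > -6. Violating.
Others bid (6, 13): truth gives -6; bid 3 gives -3 > -6. Violating.
Others bid (3, 6): truth gives 0; no alternative beats it.
Others bid (6, 3): truth gives 0; no alternative beats it.
(Checking all 16 profiles: 13 have a profitable deviation, 3 do not.)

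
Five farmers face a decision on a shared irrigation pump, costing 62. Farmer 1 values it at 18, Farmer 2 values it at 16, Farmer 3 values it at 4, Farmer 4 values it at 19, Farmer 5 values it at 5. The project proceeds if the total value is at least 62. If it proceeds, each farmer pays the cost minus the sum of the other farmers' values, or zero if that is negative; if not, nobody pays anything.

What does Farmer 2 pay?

16

Total value 62 ≥ cost 62, so the project is built.
The other farmers' values sum to 46.
Cost minus that sum is 62 - 46 = 16.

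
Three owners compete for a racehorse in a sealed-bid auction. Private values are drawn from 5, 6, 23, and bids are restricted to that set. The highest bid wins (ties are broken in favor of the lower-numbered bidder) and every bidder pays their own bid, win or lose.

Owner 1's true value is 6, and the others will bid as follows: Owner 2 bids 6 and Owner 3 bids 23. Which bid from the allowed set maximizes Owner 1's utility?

Bid 5: loses but pays 5, utility -5.
Bid 6: loses but pays 6, utility -6.
Bid 23: wins, pays 23, utility 6 - 23 = -17.
The best choice is 5 with utility -5.

5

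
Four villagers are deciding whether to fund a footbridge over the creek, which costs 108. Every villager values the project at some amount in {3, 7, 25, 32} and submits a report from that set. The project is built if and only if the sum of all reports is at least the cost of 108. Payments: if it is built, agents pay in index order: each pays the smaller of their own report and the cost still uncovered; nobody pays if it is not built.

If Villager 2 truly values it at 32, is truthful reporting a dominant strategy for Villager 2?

No

Consider the case where Villager 1 reports 25, Villager 3 reports 32 and Villager 4 reports 32.
Truthful report 32: project built, pays 32, utility 32 - 32 = 0.
Report 25 instead: project built, pays 25, utility 32 - 25 = 7.
Since 7 > 0, reporting 25 is strictly better here, so truthful reporting is not dominant.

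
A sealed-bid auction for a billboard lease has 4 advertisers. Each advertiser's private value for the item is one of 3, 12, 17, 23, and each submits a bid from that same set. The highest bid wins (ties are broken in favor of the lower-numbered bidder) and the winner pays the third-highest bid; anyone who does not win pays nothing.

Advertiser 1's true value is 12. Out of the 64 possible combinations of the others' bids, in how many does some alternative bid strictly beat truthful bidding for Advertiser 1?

Others bid (3, 3, 17): truth gives 0; bid 17 gives 9 > 0. Violating.
Others bid (3, 3, 23): truth gives 0; bid 23 gives 9 > 0. Violating.
Others bid (3, 17, 3): truth gives 0; bid 17 gives 9 > 0. Violating.
Others bid (3, 23, 3): truth gives 0; bid 23 gives 9 > 0. Violating.
Others bid (3, 3, 3): truth gives 9; no alternative beats it.
Others bid (3, 3, 12): truth gives 9; no alternative beats it.
(Checking all 64 profiles: 6 have a profitable deviation, 58 do not.)

6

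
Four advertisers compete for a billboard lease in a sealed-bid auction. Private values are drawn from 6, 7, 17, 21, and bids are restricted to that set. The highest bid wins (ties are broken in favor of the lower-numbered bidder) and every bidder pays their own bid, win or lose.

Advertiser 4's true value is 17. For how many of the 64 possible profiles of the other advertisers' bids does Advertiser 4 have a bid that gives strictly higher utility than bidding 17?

Others bid (6, 6, 6): truth gives 0; bid 7 gives 10 > 0. Violating.
Others bid (6, 6, 17): truth gives -17; bid 21 gives -4 > -17. Violating.
Others bid (6, 6, 21): truth gives -17; bid 6 gives -6 > -17. Violating.
Others bid (6, 7, 17): truth gives -17; bid 21 gives -4 > -17. Violating.
Others bid (6, 6, 7): truth gives 0; no alternative beats it.
Others bid (6, 7, 6): truth gives 0; no alternative beats it.
(Checking all 64 profiles: 57 have a profitable deviation, 7 do not.)

57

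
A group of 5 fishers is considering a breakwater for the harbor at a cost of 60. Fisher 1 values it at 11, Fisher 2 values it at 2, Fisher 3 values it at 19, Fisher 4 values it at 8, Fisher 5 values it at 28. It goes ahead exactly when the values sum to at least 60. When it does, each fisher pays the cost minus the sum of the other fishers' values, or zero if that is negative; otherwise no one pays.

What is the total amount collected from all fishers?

34

Total value 68 ≥ cost 60, so it is built.
Fisher 1: others sum to 57; max(0, 60 - 57) = 3.
Fisher 2: others sum to 66; max(0, 60 - 66) = 0.
Fisher 3: others sum to 49; max(0, 60 - 49) = 11.
Fisher 4: others sum to 60; max(0, 60 - 60) = 0.
Fisher 5: others sum to 40; max(0, 60 - 40) = 20.
Total collected = 3 + 0 + 11 + 0 + 20 = 34.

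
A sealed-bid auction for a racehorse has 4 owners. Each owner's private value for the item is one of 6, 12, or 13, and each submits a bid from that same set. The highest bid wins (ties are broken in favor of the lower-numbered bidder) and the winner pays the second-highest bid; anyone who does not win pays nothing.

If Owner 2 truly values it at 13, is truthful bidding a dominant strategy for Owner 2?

Yes

Check each profile of the others' bids and compare truth against every alternative bid.
Others bid (12, 6, 6): truth gives 1, best alternative gives 0.
Others bid (12, 6, 12): truth gives 1, best alternative gives 0.
Others bid (12, 12, 6): truth gives 1, best alternative gives 0.
Others bid (12, 12, 12): truth gives 1, best alternative gives 0.
Others bid (6, 6, 6): truth gives 7, best alternative gives 7.
Others bid (6, 6, 12): truth gives 1, best alternative gives 1.
(Remaining 21 profiles checked similarly; truth is weakly best in each.)
In every case the truthful bid is at least as good as any alternative, so it is a dominant strategy.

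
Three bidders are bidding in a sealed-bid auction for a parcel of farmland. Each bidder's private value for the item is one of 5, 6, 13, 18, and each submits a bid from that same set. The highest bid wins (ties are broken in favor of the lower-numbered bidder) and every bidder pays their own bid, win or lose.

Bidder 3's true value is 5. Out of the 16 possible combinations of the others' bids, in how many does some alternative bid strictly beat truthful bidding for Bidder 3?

1

Others bid (5, 5): truth gives -5; bid 6 gives -1 > -5. Violating.
Others bid (5, 6): truth gives -5; no alternative beats it.
Others bid (5, 13): truth gives -5; no alternative beats it.
(Checking all 16 profiles: 1 has a profitable deviation, 15 do not.)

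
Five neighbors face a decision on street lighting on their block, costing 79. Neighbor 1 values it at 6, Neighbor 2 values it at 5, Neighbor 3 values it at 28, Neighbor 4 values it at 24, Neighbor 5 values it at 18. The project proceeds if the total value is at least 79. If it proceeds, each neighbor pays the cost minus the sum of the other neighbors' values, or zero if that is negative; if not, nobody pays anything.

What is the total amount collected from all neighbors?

Total value 81 ≥ cost 79, so it is built.
Neighbor 1: others sum to 75; max(0, 79 - 75) = 4.
Neighbor 2: others sum to 76; max(0, 79 - 76) = 3.
Neighbor 3: others sum to 53; max(0, 79 - 53) = 26.
Neighbor 4: others sum to 57; max(0, 79 - 57) = 22.
Neighbor 5: others sum to 63; max(0, 79 - 63) = 16.
Total collected = 4 + 3 + 26 + 22 + 16 = 71.

71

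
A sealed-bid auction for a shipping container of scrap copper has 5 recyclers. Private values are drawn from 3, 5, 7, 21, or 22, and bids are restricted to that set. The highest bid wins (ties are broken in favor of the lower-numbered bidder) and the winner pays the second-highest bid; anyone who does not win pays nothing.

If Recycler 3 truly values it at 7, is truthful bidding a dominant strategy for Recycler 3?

Check each profile of the others' bids and compare truth against every alternative bid.
Others bid (3, 3, 3, 3): truth gives 4, best alternative gives 4.
Others bid (3, 3, 3, 5): truth gives 2, best alternative gives 2.
Others bid (3, 3, 5, 3): truth gives 2, best alternative gives 2.
Others bid (3, 3, 5, 5): truth gives 2, best alternative gives 2.
Others bid (3, 5, 3, 3): truth gives 2, best alternative gives 2.
Others bid (3, 5, 3, 5): truth gives 2, best alternative gives 2.
(Remaining 619 profiles checked similarly; truth is weakly best in each.)
In every case the truthful bid is at least as good as any alternative, so it is a dominant strategy.

Yes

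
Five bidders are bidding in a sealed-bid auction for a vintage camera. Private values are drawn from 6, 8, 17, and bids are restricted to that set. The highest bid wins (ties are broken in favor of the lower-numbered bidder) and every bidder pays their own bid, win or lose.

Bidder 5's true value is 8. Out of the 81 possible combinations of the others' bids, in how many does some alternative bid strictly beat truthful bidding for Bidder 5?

80

Others bid (6, 6, 6, 8): truth gives -8; bid 6 gives -6 > -8. Violating.
Others bid (6, 6, 6, 17): truth gives -8; bid 6 gives -6 > -8. Violating.
Others bid (6, 6, 8, 6): truth gives -8; bid 6 gives -6 > -8. Violating.
Others bid (6, 6, 8, 8): truth gives -8; bid 6 gives -6 > -8. Violating.
Others bid (6, 6, 6, 6): truth gives 0; no alternative beats it.
(Checking all 81 profiles: 80 have a profitable deviation, 1 does not.)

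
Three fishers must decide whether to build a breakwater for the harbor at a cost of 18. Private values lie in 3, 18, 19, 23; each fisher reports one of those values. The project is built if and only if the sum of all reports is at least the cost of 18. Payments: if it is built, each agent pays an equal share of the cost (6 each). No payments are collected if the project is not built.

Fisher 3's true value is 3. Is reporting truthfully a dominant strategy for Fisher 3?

Check each profile of the others' reports and compare truth against every alternative report.
Others report (3, 3): truth gives 0, best alternative gives -3.
Others report (3, 18): truth gives -3, best alternative gives -3.
Others report (3, 19): truth gives -3, best alternative gives -3.
Others report (3, 23): truth gives -3, best alternative gives -3.
Others report (18, 3): truth gives -3, best alternative gives -3.
Others report (18, 18): truth gives -3, best alternative gives -3.
(Remaining 10 profiles checked similarly; truth is weakly best in each.)
In every case the truthful report is at least as good as any alternative, so it is a dominant strategy.

Yes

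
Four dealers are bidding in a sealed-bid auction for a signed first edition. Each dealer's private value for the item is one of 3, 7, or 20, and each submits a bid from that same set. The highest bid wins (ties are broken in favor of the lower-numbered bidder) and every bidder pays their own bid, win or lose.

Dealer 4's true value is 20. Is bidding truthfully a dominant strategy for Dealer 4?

No

Consider the case where Dealer 1 bids 3, Dealer 2 bids 3 and Dealer 3 bids 3.
Truthful bid 20: wins, pays 20, utility 20 - 20 = 0.
Bid 7 instead: wins, pays 7, utility 20 - 7 = 13.
Since 13 > 0, bidding 7 is strictly better here, so truthful bidding is not dominant.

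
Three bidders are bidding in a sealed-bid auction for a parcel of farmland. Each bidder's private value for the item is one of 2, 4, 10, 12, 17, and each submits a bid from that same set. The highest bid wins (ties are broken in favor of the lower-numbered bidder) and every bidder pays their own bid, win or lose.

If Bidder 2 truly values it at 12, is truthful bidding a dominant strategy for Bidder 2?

No

Consider the case where Bidder 1 bids 2 and Bidder 3 bids 2.
Truthful bid 12: wins, pays 12, utility 12 - 12 = 0.
Bid 4 instead: wins, pays 4, utility 12 - 4 = 8.
Since 8 > 0, bidding 4 is strictly better here, so truthful bidding is not dominant.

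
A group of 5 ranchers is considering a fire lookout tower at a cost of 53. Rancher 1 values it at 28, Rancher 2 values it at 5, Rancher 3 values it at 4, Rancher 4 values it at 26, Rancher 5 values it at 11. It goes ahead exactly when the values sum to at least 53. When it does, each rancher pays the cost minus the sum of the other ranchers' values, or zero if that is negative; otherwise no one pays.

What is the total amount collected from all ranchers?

Total value 74 ≥ cost 53, so it is built.
Rancher 1: others sum to 46; max(0, 53 - 46) = 7.
Rancher 2: others sum to 69; max(0, 53 - 69) = 0.
Rancher 3: others sum to 70; max(0, 53 - 70) = 0.
Rancher 4: others sum to 48; max(0, 53 - 48) = 5.
Rancher 5: others sum to 63; max(0, 53 - 63) = 0.
Total collected = 7 + 0 + 0 + 5 + 0 = 12.

12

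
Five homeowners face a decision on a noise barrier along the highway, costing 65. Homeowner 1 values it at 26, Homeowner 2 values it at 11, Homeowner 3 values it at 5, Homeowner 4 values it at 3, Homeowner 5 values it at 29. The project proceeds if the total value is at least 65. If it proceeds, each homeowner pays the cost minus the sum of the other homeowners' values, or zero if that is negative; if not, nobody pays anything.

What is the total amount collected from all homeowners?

39

Total value 74 ≥ cost 65, so it is built.
Homeowner 1: others sum to 48; max(0, 65 - 48) = 17.
Homeowner 2: others sum to 63; max(0, 65 - 63) = 2.
Homeowner 3: others sum to 69; max(0, 65 - 69) = 0.
Homeowner 4: others sum to 71; max(0, 65 - 71) = 0.
Homeowner 5: others sum to 45; max(0, 65 - 45) = 20.
Total collected = 17 + 2 + 0 + 0 + 20 = 39.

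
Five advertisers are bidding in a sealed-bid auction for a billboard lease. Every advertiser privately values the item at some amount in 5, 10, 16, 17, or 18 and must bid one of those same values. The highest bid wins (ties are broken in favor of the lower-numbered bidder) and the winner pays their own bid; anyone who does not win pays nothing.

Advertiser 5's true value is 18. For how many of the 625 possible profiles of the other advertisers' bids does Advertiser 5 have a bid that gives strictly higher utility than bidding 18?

81

Others bid (5, 5, 5, 5): truth gives 0; bid 10 gives 8 > 0. Violating.
Others bid (5, 5, 5, 10): truth gives 0; bid 16 gives 2 > 0. Violating.
Others bid (5, 5, 5, 16): truth gives 0; bid 17 gives 1 > 0. Violating.
Others bid (5, 5, 10, 5): truth gives 0; bid 16 gives 2 > 0. Violating.
Others bid (5, 5, 5, 17): truth gives 0; no alternative beats it.
Others bid (5, 5, 5, 18): truth gives 0; no alternative beats it.
(Checking all 625 profiles: 81 have a profitable deviation, 544 do not.)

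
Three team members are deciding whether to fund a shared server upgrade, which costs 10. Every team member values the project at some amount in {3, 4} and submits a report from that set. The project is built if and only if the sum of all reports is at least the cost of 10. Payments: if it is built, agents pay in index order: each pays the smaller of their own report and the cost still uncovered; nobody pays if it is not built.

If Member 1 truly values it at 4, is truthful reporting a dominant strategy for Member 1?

Consider the case where Member 2 reports 3 and Member 3 reports 4.
Truthful report 4: project built, pays 4, utility 4 - 4 = 0.
Report 3 instead: project built, pays 3, utility 4 - 3 = 1.
Since 1 > 0, reporting 3 is strictly better here, so truthful reporting is not dominant.

No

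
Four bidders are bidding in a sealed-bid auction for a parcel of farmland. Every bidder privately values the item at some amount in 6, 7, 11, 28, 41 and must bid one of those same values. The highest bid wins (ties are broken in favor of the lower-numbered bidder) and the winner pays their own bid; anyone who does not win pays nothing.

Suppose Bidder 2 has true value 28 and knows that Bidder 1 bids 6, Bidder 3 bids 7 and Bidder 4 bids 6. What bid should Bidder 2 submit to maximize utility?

7

Bid 6: loses, pays 0, utility 0.
Bid 7: wins, pays 7, utility 28 - 7 = 21.
Bid 11: wins, pays 11, utility 28 - 11 = 17.
Bid 28: wins, pays 28, utility 28 - 28 = 0.
Bid 41: wins, pays 41, utility 28 - 41 = -13.
The best choice is 7 with utility 21.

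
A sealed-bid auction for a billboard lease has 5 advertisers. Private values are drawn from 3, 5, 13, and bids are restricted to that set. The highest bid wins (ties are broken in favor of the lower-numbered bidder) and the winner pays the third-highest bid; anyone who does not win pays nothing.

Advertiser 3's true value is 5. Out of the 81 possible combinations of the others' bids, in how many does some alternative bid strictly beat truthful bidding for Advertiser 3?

4

Others bid (3, 3, 3, 13): truth gives 0; bid 13 gives 2 > 0. Violating.
Others bid (3, 3, 13, 3): truth gives 0; bid 13 gives 2 > 0. Violating.
Others bid (3, 5, 3, 3): truth gives 0; bid 13 gives 2 > 0. Violating.
Others bid (5, 3, 3, 3): truth gives 0; bid 13 gives 2 > 0. Violating.
Others bid (3, 3, 3, 3): truth gives 2; no alternative beats it.
Others bid (3, 3, 3, 5): truth gives 2; no alternative beats it.
(Checking all 81 profiles: 4 have a profitable deviation, 77 do not.)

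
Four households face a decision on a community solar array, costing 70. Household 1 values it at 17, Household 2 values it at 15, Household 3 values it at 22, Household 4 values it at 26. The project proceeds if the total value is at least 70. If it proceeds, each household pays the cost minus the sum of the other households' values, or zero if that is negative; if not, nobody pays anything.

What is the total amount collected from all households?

Total value 80 ≥ cost 70, so it is built.
Household 1: others sum to 63; max(0, 70 - 63) = 7.
Household 2: others sum to 65; max(0, 70 - 65) = 5.
Household 3: others sum to 58; max(0, 70 - 58) = 12.
Household 4: others sum to 54; max(0, 70 - 54) = 16.
Total collected = 7 + 5 + 12 + 16 = 40.

40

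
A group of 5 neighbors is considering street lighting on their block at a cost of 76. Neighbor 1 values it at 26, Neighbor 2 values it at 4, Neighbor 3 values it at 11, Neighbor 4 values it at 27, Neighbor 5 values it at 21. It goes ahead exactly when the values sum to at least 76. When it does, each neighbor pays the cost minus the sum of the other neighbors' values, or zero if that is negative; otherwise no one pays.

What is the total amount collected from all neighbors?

Total value 89 ≥ cost 76, so it is built.
Neighbor 1: others sum to 63; max(0, 76 - 63) = 13.
Neighbor 2: others sum to 85; max(0, 76 - 85) = 0.
Neighbor 3: others sum to 78; max(0, 76 - 78) = 0.
Neighbor 4: others sum to 62; max(0, 76 - 62) = 14.
Neighbor 5: others sum to 68; max(0, 76 - 68) = 8.
Total collected = 13 + 0 + 0 + 14 + 8 = 35.

35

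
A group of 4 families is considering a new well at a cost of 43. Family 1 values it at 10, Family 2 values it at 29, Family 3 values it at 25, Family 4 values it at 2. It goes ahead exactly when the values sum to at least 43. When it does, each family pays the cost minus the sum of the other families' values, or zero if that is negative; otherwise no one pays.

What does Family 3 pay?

Total value 66 ≥ cost 43, so the project is built.
The other families' values sum to 41.
Cost minus that sum is 43 - 41 = 2.

2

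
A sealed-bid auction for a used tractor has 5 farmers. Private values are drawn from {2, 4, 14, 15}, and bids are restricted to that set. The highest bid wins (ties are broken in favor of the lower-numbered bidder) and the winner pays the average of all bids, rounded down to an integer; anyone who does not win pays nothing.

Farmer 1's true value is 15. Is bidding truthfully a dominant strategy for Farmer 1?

No

Consider the case where Farmer 2 bids 2, Farmer 3 bids 2, Farmer 4 bids 2 and Farmer 5 bids 2.
Truthful bid 15: wins, pays 4, utility 15 - 4 = 11.
Bid 2 instead: wins, pays 2, utility 15 - 2 = 13.
Since 13 > 11, bidding 2 is strictly better here, so truthful bidding is not dominant.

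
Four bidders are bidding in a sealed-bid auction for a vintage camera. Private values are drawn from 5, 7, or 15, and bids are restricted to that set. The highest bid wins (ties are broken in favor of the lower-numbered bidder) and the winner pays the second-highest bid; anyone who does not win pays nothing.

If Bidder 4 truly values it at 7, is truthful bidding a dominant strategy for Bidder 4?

Check each profile of the others' bids and compare truth against every alternative bid.
Others bid (5, 5, 5): truth gives 2, best alternative gives 2.
Others bid (5, 5, 7): truth gives 0, best alternative gives 0.
Others bid (5, 5, 15): truth gives 0, best alternative gives 0.
Others bid (5, 7, 5): truth gives 0, best alternative gives 0.
Others bid (5, 7, 7): truth gives 0, best alternative gives 0.
Others bid (5, 7, 15): truth gives 0, best alternative gives 0.
(Remaining 21 profiles checked similarly; truth is weakly best in each.)
In every case the truthful bid is at least as good as any alternative, so it is a dominant strategy.

Yes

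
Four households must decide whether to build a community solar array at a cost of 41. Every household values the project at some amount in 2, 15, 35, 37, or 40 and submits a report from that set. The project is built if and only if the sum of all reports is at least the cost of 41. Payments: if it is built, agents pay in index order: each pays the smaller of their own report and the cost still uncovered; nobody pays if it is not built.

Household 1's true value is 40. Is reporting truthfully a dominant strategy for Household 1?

No

Consider the case where Household 2 reports 2, Household 3 reports 2 and Household 4 reports 2.
Truthful report 40: project built, pays 40, utility 40 - 40 = 0.
Report 35 instead: project built, pays 35, utility 40 - 35 = 5.
Since 5 > 0, reporting 35 is strictly better here, so truthful reporting is not dominant.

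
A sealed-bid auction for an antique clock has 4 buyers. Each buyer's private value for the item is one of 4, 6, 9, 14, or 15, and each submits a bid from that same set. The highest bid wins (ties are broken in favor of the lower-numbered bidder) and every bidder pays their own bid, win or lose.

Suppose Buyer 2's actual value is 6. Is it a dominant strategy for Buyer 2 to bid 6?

Consider the case where Buyer 1 bids 4, Buyer 3 bids 4 and Buyer 4 bids 9.
Truthful bid 6: loses but pays 6, utility -6.
Bid 4 instead: loses but pays 4, utility -4.
Since -4 > -6, bidding 4 is strictly better here, so truthful bidding is not dominant.

No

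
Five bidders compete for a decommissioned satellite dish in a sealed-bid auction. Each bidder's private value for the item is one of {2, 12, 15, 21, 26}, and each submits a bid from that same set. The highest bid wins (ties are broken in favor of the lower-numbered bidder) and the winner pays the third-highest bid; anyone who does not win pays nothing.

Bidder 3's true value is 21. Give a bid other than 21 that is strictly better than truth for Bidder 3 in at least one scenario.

Suppose Bidder 1 bids 2, Bidder 2 bids 2, Bidder 4 bids 2 and Bidder 5 bids 26.
Bid 21: loses, pays 0, utility 0.
Bid 26: wins, pays 2, utility 21 - 2 = 19.
So bidding 26 beats truth here (19 > 0).

26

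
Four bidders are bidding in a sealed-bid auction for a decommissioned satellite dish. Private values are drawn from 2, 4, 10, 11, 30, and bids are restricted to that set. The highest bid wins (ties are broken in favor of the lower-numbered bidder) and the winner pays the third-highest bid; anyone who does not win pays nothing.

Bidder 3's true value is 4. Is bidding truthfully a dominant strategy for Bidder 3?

Consider the case where Bidder 1 bids 2, Bidder 2 bids 2 and Bidder 4 bids 10.
Truthful bid 4: loses, pays 0, utility 0.
Bid 10 instead: wins, pays 2, utility 4 - 2 = 2.
Since 2 > 0, bidding 10 is strictly better here, so truthful bidding is not dominant.

No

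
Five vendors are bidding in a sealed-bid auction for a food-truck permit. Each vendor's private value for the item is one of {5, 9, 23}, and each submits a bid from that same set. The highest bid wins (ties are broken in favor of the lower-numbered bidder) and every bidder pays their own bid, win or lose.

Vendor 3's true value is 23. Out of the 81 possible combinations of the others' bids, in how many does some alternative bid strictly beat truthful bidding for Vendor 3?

Others bid (5, 5, 5, 5): truth gives 0; bid 9 gives 14 > 0. Violating.
Others bid (5, 5, 5, 9): truth gives 0; bid 9 gives 14 > 0. Violating.
Others bid (5, 5, 9, 5): truth gives 0; bid 9 gives 14 > 0. Violating.
Others bid (5, 5, 9, 9): truth gives 0; bid 9 gives 14 > 0. Violating.
Others bid (5, 5, 5, 23): truth gives 0; no alternative beats it.
Others bid (5, 5, 9, 23): truth gives 0; no alternative beats it.
(Checking all 81 profiles: 49 have a profitable deviation, 32 do not.)

49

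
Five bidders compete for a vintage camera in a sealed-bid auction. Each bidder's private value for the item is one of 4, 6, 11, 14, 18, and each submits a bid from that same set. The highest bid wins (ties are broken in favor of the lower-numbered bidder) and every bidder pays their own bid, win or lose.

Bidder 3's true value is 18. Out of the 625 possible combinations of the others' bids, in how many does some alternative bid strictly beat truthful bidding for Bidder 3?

Others bid (4, 4, 4, 4): truth gives 0; bid 6 gives 12 > 0. Violating.
Others bid (4, 4, 4, 6): truth gives 0; bid 6 gives 12 > 0. Violating.
Others bid (4, 4, 4, 11): truth gives 0; bid 11 gives 7 > 0. Violating.
Others bid (4, 4, 4, 14): truth gives 0; bid 14 gives 4 > 0. Violating.
Others bid (4, 4, 4, 18): truth gives 0; no alternative beats it.
Others bid (4, 4, 6, 18): truth gives 0; no alternative beats it.
(Checking all 625 profiles: 369 have a profitable deviation, 256 do not.)

369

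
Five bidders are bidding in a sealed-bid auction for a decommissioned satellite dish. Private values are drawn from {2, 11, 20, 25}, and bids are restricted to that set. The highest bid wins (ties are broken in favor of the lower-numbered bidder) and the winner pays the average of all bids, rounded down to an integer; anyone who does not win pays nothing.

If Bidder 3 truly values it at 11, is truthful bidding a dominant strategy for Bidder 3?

No

Consider the case where Bidder 1 bids 2, Bidder 2 bids 2, Bidder 4 bids 2 and Bidder 5 bids 20.
Truthful bid 11: loses, pays 0, utility 0.
Bid 20 instead: wins, pays 9, utility 11 - 9 = 2.
Since 2 > 0, bidding 20 is strictly better here, so truthful bidding is not dominant.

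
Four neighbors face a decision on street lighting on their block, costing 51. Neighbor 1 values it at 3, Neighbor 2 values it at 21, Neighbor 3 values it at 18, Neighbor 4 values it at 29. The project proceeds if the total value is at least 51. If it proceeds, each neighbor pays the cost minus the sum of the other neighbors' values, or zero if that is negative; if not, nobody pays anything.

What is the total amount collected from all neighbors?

Total value 71 ≥ cost 51, so it is built.
Neighbor 1: others sum to 68; max(0, 51 - 68) = 0.
Neighbor 2: others sum to 50; max(0, 51 - 50) = 1.
Neighbor 3: others sum to 53; max(0, 51 - 53) = 0.
Neighbor 4: others sum to 42; max(0, 51 - 42) = 9.
Total collected = 0 + 1 + 0 + 9 = 10.

10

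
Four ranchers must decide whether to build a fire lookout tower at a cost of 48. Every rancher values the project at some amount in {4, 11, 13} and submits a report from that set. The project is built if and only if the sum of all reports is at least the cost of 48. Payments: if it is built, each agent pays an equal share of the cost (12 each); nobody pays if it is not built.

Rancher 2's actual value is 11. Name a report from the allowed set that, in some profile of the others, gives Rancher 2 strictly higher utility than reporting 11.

Suppose Rancher 1 reports 11, Rancher 3 reports 13 and Rancher 4 reports 13.
Report 11: project built, pays 12, utility 11 - 12 = -1.
Report 4: project not built, utility 0.
So reporting 4 beats truth here (0 > -1).

4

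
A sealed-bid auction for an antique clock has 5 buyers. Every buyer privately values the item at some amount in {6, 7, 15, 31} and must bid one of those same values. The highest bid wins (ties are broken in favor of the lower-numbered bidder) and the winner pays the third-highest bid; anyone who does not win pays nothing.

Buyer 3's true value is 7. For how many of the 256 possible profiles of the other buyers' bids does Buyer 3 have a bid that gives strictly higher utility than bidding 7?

8

Others bid (6, 6, 6, 15): truth gives 0; bid 15 gives 1 > 0. Violating.
Others bid (6, 6, 6, 31): truth gives 0; bid 31 gives 1 > 0. Violating.
Others bid (6, 6, 15, 6): truth gives 0; bid 15 gives 1 > 0. Violating.
Others bid (6, 6, 31, 6): truth gives 0; bid 31 gives 1 > 0. Violating.
Others bid (6, 6, 6, 6): truth gives 1; no alternative beats it.
Others bid (6, 6, 6, 7): truth gives 1; no alternative beats it.
(Checking all 256 profiles: 8 have a profitable deviation, 248 do not.)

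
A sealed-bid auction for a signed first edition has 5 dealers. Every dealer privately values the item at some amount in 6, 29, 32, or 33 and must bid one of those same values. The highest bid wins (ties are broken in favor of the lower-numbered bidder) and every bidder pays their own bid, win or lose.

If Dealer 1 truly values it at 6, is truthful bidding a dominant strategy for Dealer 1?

Yes

Check each profile of the others' bids and compare truth against every alternative bid.
Others bid (6, 6, 6, 6): truth gives 0, best alternative gives -23.
Others bid (6, 6, 6, 33): truth gives -6, best alternative gives -27.
Others bid (6, 6, 29, 33): truth gives -6, best alternative gives -27.
Others bid (6, 6, 32, 33): truth gives -6, best alternative gives -27.
Others bid (6, 6, 33, 6): truth gives -6, best alternative gives -27.
Others bid (6, 6, 33, 29): truth gives -6, best alternative gives -27.
(Remaining 250 profiles checked similarly; truth is weakly best in each.)
In every case the truthful bid is at least as good as any alternative, so it is a dominant strategy.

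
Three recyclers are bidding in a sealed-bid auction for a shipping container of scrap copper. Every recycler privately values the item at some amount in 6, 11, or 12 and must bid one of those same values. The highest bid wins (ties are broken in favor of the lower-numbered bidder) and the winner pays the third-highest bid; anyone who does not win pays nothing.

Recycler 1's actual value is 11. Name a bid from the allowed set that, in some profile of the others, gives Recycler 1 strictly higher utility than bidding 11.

Suppose Recycler 2 bids 6 and Recycler 3 bids 12.
Bid 11: loses, pays 0, utility 0.
Bid 12: wins, pays 6, utility 11 - 6 = 5.
So bidding 12 beats truth here (5 > 0).

12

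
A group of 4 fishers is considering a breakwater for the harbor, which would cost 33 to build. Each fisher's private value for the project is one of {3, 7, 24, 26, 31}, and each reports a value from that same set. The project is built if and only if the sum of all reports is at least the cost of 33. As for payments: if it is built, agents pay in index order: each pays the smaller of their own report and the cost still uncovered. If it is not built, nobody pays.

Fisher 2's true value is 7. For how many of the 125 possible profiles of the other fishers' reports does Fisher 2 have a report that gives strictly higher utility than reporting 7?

Others report (3, 3, 24): truth gives 0; report 3 gives 4 > 0. Violating.
Others report (3, 3, 26): truth gives 0; report 3 gives 4 > 0. Violating.
Others report (3, 3, 31): truth gives 0; report 3 gives 4 > 0. Violating.
Others report (3, 7, 24): truth gives 0; report 3 gives 4 > 0. Violating.
Others report (3, 3, 3): truth gives 0; no alternative beats it.
Others report (3, 3, 7): truth gives 0; no alternative beats it.
(Checking all 125 profiles: 92 have a profitable deviation, 33 do not.)

92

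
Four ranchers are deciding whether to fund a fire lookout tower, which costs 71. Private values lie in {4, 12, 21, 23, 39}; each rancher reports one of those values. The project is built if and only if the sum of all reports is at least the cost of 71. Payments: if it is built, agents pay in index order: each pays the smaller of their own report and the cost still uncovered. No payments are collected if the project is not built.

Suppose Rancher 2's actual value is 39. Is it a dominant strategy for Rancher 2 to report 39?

No

Consider the case where Rancher 1 reports 4, Rancher 3 reports 12 and Rancher 4 reports 39.
Truthful report 39: project built, pays 39, utility 39 - 39 = 0.
Report 21 instead: project built, pays 21, utility 39 - 21 = 18.
Since 18 > 0, reporting 21 is strictly better here, so truthful reporting is not dominant.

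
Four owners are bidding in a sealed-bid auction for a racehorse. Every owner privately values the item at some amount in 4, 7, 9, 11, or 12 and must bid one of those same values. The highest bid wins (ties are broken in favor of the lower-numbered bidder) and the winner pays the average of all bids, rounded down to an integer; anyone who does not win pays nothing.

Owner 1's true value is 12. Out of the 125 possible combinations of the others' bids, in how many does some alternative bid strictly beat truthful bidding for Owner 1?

Others bid (4, 4, 4): truth gives 6; bid 4 gives 8 > 6. Violating.
Others bid (4, 4, 7): truth gives 6; bid 7 gives 7 > 6. Violating.
Others bid (4, 4, 9): truth gives 5; bid 9 gives 6 > 5. Violating.
Others bid (4, 7, 4): truth gives 6; bid 7 gives 7 > 6. Violating.
Others bid (4, 4, 11): truth gives 5; no alternative beats it.
Others bid (4, 4, 12): truth gives 4; no alternative beats it.
(Checking all 125 profiles: 29 have a profitable deviation, 96 do not.)

29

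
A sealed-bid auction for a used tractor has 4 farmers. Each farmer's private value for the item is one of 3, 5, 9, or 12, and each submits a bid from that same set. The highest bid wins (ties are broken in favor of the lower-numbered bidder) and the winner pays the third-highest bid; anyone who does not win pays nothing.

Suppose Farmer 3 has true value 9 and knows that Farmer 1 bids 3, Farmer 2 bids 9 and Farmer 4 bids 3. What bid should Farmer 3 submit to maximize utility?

12

Bid 3: loses, pays 0, utility 0.
Bid 5: loses, pays 0, utility 0.
Bid 9: loses, pays 0, utility 0.
Bid 12: wins, pays 3, utility 9 - 3 = 6.
The best choice is 12 with utility 6.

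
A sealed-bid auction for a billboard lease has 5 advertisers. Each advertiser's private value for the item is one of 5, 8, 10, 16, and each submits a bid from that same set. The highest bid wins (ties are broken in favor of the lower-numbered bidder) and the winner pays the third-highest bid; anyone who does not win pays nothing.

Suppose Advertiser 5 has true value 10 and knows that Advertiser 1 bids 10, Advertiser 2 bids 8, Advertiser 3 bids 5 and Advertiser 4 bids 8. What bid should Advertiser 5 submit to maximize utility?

16

Bid 5: loses, pays 0, utility 0.
Bid 8: loses, pays 0, utility 0.
Bid 10: loses, pays 0, utility 0.
Bid 16: wins, pays 8, utility 10 - 8 = 2.
The best choice is 16 with utility 2.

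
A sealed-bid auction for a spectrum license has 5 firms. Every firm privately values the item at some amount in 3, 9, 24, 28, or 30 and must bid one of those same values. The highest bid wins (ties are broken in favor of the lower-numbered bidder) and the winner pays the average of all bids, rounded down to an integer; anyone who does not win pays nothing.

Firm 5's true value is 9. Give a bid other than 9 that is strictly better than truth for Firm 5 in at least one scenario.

Suppose Firm 1 bids 3, Firm 2 bids 3, Firm 3 bids 3 and Firm 4 bids 9.
Bid 9: loses, pays 0, utility 0.
Bid 24: wins, pays 8, utility 9 - 8 = 1.
So bidding 24 beats truth here (1 > 0).

24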